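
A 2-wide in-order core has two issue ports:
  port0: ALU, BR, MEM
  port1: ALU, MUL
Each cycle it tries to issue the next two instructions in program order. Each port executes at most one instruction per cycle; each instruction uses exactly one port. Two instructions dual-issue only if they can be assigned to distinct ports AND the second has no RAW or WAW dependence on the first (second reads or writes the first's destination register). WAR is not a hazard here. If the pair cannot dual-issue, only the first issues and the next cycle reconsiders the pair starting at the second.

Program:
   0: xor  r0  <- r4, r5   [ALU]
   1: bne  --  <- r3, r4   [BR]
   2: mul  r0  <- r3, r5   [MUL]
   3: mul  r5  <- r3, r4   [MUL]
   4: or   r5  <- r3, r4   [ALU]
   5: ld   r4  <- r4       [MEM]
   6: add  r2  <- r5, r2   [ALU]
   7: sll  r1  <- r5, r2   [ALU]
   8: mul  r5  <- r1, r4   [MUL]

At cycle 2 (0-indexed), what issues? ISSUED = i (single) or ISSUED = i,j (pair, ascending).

0. xor.ALU/bne.BR @i0+i1  | 2-wide
1. mul.MUL @i2  | no-port MUL/MUL
2. mul.MUL @i3  | WAW r5
3. or.ALU/ld.MEM @i4+i5  | 2-wide
4. add.ALU @i6  | RAW r2
5. sll.ALU @i7  | RAW r1
6. mul.MUL @i8  | tail

ISSUED = 3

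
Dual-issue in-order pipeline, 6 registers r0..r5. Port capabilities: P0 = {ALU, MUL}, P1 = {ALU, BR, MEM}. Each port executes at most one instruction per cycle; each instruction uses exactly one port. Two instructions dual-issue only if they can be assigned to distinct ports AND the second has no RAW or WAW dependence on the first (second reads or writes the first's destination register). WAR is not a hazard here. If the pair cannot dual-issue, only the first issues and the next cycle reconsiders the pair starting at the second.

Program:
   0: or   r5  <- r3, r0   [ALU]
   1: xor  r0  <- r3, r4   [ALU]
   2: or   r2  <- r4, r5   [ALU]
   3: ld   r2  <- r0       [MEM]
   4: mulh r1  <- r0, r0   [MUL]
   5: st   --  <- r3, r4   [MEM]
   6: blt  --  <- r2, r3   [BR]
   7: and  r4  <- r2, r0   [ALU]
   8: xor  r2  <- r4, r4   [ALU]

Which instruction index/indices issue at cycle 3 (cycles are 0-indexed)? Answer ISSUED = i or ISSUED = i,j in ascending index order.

ISSUED = 5

[0] i0&i1  or.ALU xor.ALU  -- dual
[1] i2  or.ALU  -- WAW r2
[2] i3&i4  ld.MEM mulh.MUL  -- dual
[3] i5  st.MEM  -- no-port MEM/BR
[4] i6&i7  blt.BR and.ALU  -- dual
[5] i8  xor.ALU  -- tail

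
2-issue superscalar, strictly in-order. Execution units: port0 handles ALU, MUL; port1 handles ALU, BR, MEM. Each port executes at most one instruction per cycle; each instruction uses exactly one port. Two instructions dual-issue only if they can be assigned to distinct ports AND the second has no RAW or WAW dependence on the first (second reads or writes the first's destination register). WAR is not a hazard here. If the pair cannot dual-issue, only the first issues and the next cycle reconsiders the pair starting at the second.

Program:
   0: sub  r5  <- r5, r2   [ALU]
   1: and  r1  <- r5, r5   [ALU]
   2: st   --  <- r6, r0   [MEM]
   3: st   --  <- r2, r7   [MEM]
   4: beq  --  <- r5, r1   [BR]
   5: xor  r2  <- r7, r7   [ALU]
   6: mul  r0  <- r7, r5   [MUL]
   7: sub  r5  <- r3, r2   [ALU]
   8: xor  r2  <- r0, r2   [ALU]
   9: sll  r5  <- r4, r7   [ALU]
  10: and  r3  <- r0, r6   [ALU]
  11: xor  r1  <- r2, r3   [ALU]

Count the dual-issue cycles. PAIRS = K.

PAIRS = 4

0. sub @i0  | RAW r5
1. and;st @i1+i2  | dual
2. st @i3  | no-port MEM/BR
3. beq;xor @i4+i5  | dual
4. mul;sub @i6+i7  | dual
5. xor;sll @i8+i9  | dual
6. and @i10  | RAW r3
7. xor @i11  | tail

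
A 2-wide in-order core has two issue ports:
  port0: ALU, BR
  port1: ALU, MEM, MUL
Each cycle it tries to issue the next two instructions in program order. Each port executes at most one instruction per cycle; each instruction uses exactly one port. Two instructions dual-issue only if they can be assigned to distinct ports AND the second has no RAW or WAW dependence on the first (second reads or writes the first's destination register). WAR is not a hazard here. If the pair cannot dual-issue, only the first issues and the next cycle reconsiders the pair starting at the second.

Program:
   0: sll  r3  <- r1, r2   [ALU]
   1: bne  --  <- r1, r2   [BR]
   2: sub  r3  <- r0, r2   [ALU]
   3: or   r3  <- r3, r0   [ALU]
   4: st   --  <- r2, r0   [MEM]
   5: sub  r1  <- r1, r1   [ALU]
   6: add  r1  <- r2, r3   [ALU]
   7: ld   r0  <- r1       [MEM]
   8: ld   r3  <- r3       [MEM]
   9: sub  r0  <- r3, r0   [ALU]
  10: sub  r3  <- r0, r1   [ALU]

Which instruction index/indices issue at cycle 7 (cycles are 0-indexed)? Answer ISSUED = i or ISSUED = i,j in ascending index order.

ISSUED = 9

[0] i0+i1  sll bne  -- dual
[1] i2  sub  -- RAW+WAW r3
[2] i3+i4  or st  -- dual
[3] i5  sub  -- WAW r1
[4] i6  add  -- RAW r1
[5] i7  ld  -- no-port MEM/MEM
[6] i8  ld  -- RAW r3
[7] i9  sub  -- RAW r0
[8] i10  sub  -- tail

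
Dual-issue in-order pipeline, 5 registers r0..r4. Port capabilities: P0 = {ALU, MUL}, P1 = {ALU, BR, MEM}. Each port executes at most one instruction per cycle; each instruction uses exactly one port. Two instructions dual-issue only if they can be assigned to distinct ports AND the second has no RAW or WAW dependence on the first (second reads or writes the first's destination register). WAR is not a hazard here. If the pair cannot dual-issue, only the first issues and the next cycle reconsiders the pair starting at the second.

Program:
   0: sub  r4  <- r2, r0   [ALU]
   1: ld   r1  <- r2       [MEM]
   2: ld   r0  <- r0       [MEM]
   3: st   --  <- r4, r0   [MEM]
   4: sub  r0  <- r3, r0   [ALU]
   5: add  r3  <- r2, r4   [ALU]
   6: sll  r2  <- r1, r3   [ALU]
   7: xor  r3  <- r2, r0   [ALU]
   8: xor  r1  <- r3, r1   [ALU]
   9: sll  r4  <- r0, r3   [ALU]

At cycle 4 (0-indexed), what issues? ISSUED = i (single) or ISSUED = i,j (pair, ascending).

0. sub.ALU;ld.MEM @i0&i1  | pair
1. ld.MEM @i2  | no-port MEM/MEM
2. st.MEM;sub.ALU @i3&i4  | pair
3. add.ALU @i5  | RAW r3
4. sll.ALU @i6  | RAW r2
5. xor.ALU @i7  | RAW r3
6. xor.ALU;sll.ALU @i8&i9  | pair

ISSUED = 6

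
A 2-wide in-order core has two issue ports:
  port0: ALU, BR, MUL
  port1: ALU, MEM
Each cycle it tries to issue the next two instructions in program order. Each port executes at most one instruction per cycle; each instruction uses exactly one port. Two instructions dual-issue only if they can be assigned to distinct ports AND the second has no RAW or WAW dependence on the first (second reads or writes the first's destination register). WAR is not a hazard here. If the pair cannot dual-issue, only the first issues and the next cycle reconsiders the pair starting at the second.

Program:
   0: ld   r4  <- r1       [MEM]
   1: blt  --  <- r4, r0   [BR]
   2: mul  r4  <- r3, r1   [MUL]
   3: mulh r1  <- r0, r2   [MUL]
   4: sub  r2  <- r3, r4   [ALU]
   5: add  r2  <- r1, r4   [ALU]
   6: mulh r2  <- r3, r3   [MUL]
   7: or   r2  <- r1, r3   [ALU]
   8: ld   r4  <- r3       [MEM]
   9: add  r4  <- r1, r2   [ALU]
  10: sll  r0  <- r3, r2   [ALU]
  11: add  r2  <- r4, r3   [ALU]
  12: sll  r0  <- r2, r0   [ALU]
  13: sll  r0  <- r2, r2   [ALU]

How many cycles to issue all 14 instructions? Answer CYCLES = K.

CYCLES = 11

  cy0 -> i0 (ld.MEM) RAW r4
  cy1 -> i1 (blt.BR) no-port BR/MUL
  cy2 -> i2 (mul.MUL) no-port MUL/MUL
  cy3 -> i3+i4 (mulh.MUL;sub.ALU) pair
  cy4 -> i5 (add.ALU) WAW r2
  cy5 -> i6 (mulh.MUL) WAW r2
  cy6 -> i7+i8 (or.ALU;ld.MEM) pair
  cy7 -> i9+i10 (add.ALU;sll.ALU) pair
  cy8 -> i11 (add.ALU) RAW r2
  cy9 -> i12 (sll.ALU) WAW r0
  cy10 -> i13 (sll.ALU) tail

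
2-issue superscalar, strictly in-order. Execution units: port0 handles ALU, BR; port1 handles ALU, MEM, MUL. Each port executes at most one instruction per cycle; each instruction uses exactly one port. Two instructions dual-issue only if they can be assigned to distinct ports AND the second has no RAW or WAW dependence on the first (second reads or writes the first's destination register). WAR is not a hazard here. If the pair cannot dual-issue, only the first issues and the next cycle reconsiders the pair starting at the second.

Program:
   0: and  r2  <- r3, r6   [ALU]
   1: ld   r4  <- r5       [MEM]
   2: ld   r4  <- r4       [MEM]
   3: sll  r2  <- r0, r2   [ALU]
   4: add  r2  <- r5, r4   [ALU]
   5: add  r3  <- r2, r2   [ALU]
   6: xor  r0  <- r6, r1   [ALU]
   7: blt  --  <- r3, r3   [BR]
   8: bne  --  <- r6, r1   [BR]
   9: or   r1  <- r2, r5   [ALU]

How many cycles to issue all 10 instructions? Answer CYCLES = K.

  cy0 -> i0&i1 (and;ld) pair
  cy1 -> i2&i3 (ld;sll) pair
  cy2 -> i4 (add) RAW r2
  cy3 -> i5&i6 (add;xor) pair
  cy4 -> i7 (blt) no-port BR/BR
  cy5 -> i8&i9 (bne;or) pair

CYCLES = 6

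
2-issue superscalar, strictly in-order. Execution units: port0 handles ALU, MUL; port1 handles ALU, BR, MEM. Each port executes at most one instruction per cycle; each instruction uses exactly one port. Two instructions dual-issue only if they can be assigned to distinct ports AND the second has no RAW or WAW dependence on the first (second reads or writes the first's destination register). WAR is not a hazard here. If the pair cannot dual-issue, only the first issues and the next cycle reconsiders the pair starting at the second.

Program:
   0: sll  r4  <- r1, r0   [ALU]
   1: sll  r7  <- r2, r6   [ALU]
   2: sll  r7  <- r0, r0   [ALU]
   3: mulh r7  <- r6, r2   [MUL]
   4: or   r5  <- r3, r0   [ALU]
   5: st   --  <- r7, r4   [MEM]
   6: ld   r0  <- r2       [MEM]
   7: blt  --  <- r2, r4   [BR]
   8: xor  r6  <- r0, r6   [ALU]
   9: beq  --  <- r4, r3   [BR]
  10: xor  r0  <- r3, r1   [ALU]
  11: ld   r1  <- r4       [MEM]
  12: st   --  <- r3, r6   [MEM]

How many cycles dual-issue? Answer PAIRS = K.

#0 head=0: sll.ALU sll.ALU i0/i1 pair
#1 head=2: sll.ALU i2 WAW r7
#2 head=3: mulh.MUL or.ALU i3/i4 pair
#3 head=5: st.MEM i5 no-port MEM/MEM
#4 head=6: ld.MEM i6 no-port MEM/BR
#5 head=7: blt.BR xor.ALU i7/i8 pair
#6 head=9: beq.BR xor.ALU i9/i10 pair
#7 head=11: ld.MEM i11 no-port MEM/MEM
#8 head=12: st.MEM i12 tail

PAIRS = 4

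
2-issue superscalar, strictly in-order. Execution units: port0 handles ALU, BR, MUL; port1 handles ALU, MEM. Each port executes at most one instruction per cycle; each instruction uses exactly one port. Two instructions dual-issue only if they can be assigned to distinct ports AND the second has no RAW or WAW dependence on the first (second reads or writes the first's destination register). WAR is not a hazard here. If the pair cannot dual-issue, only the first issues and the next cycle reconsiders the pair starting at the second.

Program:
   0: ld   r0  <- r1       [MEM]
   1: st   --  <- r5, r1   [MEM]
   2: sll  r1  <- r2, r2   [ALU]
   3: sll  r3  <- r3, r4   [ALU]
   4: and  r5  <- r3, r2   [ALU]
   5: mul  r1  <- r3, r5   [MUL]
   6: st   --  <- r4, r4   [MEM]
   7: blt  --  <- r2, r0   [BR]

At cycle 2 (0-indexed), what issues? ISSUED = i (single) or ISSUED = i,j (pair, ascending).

  cy0 -> i0 (ld) no-port MEM/MEM
  cy1 -> i1+i2 (st/sll) pair
  cy2 -> i3 (sll) RAW r3
  cy3 -> i4 (and) RAW r5
  cy4 -> i5+i6 (mul/st) pair
  cy5 -> i7 (blt) tail

ISSUED = 3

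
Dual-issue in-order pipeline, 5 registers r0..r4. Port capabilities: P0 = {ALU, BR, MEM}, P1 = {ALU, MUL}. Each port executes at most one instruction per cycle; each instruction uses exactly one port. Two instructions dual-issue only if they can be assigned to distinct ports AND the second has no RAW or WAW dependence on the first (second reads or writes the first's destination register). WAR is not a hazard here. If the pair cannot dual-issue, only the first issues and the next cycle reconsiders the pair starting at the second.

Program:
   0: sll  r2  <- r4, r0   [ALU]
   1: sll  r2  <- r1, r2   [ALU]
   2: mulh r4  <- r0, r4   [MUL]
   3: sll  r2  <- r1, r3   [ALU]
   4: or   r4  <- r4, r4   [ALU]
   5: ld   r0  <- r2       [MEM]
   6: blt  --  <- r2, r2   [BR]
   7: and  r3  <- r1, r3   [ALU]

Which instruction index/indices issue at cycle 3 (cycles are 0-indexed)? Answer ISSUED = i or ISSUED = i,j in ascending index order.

ISSUED = 5

#0 head=0: sll i0 RAW+WAW r2
#1 head=1: sll+mulh i1&i2 2-wide
#2 head=3: sll+or i3&i4 2-wide
#3 head=5: ld i5 no-port MEM/BR
#4 head=6: blt+and i6&i7 2-wide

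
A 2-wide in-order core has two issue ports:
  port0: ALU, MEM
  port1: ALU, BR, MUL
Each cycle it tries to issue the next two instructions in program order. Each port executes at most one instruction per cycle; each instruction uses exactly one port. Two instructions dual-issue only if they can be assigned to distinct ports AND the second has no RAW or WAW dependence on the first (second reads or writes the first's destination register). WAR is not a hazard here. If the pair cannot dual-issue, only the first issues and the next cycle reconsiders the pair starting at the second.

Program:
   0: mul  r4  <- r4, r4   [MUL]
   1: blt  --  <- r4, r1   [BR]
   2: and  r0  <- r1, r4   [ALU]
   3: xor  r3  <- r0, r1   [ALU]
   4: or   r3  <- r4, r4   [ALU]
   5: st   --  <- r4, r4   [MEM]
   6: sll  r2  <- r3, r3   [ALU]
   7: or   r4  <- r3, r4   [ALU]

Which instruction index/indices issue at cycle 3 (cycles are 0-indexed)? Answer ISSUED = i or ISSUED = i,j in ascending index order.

  cy0 -> i0 (mul) no-port MUL/BR
  cy1 -> i1+i2 (blt+and) 2-wide
  cy2 -> i3 (xor) WAW r3
  cy3 -> i4+i5 (or+st) 2-wide
  cy4 -> i6+i7 (sll+or) 2-wide

ISSUED = 4,5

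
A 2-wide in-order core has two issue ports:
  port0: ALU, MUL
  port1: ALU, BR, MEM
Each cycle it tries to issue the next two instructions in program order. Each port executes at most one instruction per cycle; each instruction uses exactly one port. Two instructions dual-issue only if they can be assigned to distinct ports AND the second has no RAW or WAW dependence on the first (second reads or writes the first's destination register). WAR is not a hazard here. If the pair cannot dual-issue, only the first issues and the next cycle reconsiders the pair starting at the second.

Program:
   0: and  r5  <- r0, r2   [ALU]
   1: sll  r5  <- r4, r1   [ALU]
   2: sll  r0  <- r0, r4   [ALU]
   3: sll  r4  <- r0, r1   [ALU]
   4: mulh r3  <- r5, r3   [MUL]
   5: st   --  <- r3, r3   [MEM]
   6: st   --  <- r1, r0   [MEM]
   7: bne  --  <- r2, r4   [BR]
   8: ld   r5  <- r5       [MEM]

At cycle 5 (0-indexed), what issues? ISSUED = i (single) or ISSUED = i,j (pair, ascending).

#0 head=0: and.ALU i0 WAW r5
#1 head=1: sll.ALU;sll.ALU i1/i2 dual
#2 head=3: sll.ALU;mulh.MUL i3/i4 dual
#3 head=5: st.MEM i5 no-port MEM/MEM
#4 head=6: st.MEM i6 no-port MEM/BR
#5 head=7: bne.BR i7 no-port BR/MEM
#6 head=8: ld.MEM i8 tail

ISSUED = 7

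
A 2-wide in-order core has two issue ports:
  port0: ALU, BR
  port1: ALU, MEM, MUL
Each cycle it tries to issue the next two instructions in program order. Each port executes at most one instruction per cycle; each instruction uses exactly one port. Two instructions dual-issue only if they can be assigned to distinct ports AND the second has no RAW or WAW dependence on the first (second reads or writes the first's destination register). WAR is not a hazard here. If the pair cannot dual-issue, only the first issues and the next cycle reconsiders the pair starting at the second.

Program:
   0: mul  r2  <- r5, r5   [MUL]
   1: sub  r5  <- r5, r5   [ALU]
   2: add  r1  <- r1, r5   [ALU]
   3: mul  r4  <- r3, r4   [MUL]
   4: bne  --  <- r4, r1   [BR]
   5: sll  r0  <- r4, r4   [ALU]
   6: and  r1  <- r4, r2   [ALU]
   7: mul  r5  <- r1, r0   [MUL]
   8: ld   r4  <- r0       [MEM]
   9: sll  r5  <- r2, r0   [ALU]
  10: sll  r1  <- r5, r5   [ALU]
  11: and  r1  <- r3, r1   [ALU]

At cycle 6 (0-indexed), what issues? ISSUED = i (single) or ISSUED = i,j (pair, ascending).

ISSUED = 10

c0: i0/i1 mul+sub  pair
c1: i2/i3 add+mul  pair
c2: i4/i5 bne+sll  pair
c3: i6 and  RAW r1
c4: i7 mul  no-port MUL/MEM
c5: i8/i9 ld+sll  pair
c6: i10 sll  RAW+WAW r1
c7: i11 and  tail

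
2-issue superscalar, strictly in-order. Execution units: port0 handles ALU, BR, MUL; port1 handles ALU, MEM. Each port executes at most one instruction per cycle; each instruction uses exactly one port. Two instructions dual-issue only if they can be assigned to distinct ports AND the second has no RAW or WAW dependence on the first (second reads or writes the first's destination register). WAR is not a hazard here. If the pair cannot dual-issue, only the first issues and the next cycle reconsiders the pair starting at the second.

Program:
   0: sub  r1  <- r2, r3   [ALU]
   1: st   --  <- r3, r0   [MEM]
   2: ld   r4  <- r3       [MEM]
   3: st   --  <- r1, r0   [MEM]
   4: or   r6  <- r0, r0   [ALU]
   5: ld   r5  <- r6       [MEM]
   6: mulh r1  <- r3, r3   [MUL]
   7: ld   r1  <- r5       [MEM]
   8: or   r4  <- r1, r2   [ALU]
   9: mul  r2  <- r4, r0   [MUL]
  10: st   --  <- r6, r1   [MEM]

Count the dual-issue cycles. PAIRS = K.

  cy0 -> i0/i1 (sub.ALU+st.MEM) dual
  cy1 -> i2 (ld.MEM) no-port MEM/MEM
  cy2 -> i3/i4 (st.MEM+or.ALU) dual
  cy3 -> i5/i6 (ld.MEM+mulh.MUL) dual
  cy4 -> i7 (ld.MEM) RAW r1
  cy5 -> i8 (or.ALU) RAW r4
  cy6 -> i9/i10 (mul.MUL+st.MEM) dual

PAIRS = 4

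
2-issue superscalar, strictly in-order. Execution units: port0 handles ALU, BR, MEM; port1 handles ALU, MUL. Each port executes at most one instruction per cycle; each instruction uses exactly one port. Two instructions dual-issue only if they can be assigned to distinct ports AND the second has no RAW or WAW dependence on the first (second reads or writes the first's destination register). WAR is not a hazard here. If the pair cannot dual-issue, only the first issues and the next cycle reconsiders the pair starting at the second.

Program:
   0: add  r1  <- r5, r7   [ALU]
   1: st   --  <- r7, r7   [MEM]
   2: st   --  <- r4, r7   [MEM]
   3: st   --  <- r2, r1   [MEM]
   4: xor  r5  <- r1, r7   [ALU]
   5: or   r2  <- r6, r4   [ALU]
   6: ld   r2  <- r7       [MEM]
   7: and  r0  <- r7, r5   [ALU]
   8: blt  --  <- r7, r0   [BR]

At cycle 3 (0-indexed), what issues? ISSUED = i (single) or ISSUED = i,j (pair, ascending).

ISSUED = 5

c0: i0/i1 add.ALU;st.MEM  dual
c1: i2 st.MEM  no-port MEM/MEM
c2: i3/i4 st.MEM;xor.ALU  dual
c3: i5 or.ALU  WAW r2
c4: i6/i7 ld.MEM;and.ALU  dual
c5: i8 blt.BR  tail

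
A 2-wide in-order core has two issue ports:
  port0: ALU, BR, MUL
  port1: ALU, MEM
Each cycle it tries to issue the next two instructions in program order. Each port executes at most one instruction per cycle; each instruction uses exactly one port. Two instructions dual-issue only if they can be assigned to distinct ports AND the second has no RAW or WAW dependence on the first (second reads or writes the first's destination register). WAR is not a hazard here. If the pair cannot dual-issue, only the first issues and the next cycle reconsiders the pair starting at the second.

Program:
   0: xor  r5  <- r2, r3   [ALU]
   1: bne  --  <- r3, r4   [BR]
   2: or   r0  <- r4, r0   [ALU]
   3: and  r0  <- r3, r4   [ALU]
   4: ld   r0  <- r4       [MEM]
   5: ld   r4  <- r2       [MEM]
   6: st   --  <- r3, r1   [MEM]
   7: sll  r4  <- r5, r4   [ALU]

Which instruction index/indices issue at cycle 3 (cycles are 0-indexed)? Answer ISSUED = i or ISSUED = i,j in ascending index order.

t=0 i0/i1:xor/bne ; dual
t=1 i2:or ; WAW r0
t=2 i3:and ; WAW r0
t=3 i4:ld ; no-port MEM/MEM
t=4 i5:ld ; no-port MEM/MEM
t=5 i6/i7:st/sll ; dual

ISSUED = 4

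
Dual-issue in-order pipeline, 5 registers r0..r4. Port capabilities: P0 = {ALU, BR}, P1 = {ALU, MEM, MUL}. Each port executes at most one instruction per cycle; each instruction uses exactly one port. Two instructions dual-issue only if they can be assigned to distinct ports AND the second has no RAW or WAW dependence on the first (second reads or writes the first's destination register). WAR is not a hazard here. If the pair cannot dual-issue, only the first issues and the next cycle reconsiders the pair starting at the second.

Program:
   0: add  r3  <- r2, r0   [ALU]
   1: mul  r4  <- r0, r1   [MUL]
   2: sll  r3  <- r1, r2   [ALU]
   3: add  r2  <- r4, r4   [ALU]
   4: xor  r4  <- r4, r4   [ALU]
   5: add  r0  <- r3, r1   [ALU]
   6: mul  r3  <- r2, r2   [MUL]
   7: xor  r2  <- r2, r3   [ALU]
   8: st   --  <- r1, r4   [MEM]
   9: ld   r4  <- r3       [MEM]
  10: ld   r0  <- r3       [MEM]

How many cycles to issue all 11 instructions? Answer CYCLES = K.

  cy0 -> i0/i1 (add+mul) 2-wide
  cy1 -> i2/i3 (sll+add) 2-wide
  cy2 -> i4/i5 (xor+add) 2-wide
  cy3 -> i6 (mul) RAW r3
  cy4 -> i7/i8 (xor+st) 2-wide
  cy5 -> i9 (ld) no-port MEM/MEM
  cy6 -> i10 (ld) tail

CYCLES = 7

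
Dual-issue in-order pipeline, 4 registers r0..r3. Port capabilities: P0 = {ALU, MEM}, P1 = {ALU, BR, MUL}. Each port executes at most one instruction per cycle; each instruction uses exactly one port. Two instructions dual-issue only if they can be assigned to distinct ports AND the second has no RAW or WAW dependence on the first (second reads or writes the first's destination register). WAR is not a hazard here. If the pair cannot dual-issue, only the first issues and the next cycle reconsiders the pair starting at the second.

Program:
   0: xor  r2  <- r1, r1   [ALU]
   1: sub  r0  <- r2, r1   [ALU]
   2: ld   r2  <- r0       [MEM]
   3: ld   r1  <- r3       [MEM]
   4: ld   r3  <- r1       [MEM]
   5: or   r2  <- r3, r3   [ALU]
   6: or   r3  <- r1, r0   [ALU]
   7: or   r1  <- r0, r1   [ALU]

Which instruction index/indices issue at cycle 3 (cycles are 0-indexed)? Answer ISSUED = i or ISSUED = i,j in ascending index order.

ISSUED = 3

[0] i0  xor  -- RAW r2
[1] i1  sub  -- RAW r0
[2] i2  ld  -- no-port MEM/MEM
[3] i3  ld  -- no-port MEM/MEM
[4] i4  ld  -- RAW r3
[5] i5+i6  or;or  -- dual
[6] i7  or  -- tail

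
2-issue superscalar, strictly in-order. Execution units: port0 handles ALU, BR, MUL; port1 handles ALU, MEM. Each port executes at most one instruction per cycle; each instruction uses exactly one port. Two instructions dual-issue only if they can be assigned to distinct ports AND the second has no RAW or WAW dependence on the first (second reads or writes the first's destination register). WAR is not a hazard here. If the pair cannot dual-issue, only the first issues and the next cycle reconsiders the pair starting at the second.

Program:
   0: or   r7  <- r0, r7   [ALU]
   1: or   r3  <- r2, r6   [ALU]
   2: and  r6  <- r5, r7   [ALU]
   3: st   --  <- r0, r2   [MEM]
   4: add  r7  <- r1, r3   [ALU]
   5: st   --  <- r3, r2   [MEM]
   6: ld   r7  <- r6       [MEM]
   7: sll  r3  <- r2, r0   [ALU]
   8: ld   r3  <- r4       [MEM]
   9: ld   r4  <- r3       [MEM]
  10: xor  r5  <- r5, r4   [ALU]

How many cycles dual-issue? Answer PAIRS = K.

  cy0 -> i0/i1 (or.ALU or.ALU) pair
  cy1 -> i2/i3 (and.ALU st.MEM) pair
  cy2 -> i4/i5 (add.ALU st.MEM) pair
  cy3 -> i6/i7 (ld.MEM sll.ALU) pair
  cy4 -> i8 (ld.MEM) no-port MEM/MEM
  cy5 -> i9 (ld.MEM) RAW r4
  cy6 -> i10 (xor.ALU) tail

PAIRS = 4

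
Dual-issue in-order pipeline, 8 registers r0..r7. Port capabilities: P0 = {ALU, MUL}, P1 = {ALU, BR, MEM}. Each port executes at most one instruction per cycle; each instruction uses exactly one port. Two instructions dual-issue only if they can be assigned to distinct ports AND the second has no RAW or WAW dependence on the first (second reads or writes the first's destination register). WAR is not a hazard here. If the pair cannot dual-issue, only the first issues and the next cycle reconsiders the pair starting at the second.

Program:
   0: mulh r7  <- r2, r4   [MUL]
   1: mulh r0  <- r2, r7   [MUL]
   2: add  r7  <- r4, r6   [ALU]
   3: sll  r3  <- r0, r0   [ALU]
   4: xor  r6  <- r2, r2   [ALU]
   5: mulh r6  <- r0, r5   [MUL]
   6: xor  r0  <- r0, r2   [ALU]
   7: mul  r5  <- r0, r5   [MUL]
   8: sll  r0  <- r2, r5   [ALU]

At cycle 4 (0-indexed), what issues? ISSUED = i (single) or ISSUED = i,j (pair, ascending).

#0 head=0: mulh i0 no-port MUL/MUL
#1 head=1: mulh+add i1&i2 2-wide
#2 head=3: sll+xor i3&i4 2-wide
#3 head=5: mulh+xor i5&i6 2-wide
#4 head=7: mul i7 RAW r5
#5 head=8: sll i8 tail

ISSUED = 7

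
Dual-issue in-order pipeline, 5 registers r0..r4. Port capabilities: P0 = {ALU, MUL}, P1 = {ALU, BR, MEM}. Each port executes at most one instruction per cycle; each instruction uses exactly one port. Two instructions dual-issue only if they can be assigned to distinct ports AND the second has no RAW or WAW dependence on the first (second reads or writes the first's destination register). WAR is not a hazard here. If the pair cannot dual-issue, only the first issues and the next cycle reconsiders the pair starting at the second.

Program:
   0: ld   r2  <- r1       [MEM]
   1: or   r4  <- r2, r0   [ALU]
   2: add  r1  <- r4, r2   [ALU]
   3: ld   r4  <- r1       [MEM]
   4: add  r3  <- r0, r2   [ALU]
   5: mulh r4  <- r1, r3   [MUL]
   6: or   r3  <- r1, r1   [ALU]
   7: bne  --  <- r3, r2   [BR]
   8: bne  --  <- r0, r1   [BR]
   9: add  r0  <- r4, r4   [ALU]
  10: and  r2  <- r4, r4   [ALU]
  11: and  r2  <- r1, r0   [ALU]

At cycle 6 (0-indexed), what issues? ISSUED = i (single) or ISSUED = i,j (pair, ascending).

  cy0 -> i0 (ld.MEM) RAW r2
  cy1 -> i1 (or.ALU) RAW r4
  cy2 -> i2 (add.ALU) RAW r1
  cy3 -> i3,i4 (ld.MEM;add.ALU) 2-wide
  cy4 -> i5,i6 (mulh.MUL;or.ALU) 2-wide
  cy5 -> i7 (bne.BR) no-port BR/BR
  cy6 -> i8,i9 (bne.BR;add.ALU) 2-wide
  cy7 -> i10 (and.ALU) WAW r2
  cy8 -> i11 (and.ALU) tail

ISSUED = 8,9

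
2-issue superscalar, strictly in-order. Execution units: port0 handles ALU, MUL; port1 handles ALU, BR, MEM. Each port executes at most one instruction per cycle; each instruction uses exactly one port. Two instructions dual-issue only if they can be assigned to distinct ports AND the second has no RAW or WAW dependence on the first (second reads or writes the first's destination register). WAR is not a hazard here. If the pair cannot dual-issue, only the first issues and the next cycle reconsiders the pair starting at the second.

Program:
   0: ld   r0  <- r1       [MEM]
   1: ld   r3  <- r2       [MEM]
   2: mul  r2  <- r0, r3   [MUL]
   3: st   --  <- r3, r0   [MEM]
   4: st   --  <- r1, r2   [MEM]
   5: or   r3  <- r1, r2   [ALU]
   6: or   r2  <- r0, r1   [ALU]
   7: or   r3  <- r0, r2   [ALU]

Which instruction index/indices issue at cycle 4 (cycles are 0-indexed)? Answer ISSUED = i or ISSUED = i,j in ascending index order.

ISSUED = 6

t=0 i0:ld.MEM ; no-port MEM/MEM
t=1 i1:ld.MEM ; RAW r3
t=2 i2/i3:mul.MUL/st.MEM ; dual
t=3 i4/i5:st.MEM/or.ALU ; dual
t=4 i6:or.ALU ; RAW r2
t=5 i7:or.ALU ; tail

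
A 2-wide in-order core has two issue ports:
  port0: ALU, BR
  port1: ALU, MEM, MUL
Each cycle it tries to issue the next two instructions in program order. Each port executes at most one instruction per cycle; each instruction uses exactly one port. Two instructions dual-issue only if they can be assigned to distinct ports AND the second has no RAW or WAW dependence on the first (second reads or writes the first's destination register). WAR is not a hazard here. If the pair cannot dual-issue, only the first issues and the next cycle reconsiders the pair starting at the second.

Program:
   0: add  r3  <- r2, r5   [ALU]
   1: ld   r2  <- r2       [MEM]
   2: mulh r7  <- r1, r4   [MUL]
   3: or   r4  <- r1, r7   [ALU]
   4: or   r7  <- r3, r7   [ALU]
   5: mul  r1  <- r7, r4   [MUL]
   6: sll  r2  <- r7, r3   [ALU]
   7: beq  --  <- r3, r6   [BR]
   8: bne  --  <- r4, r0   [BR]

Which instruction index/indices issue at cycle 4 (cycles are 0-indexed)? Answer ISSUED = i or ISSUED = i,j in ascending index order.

[0] i0+i1  add ld  -- pair
[1] i2  mulh  -- RAW r7
[2] i3+i4  or or  -- pair
[3] i5+i6  mul sll  -- pair
[4] i7  beq  -- no-port BR/BR
[5] i8  bne  -- tail

ISSUED = 7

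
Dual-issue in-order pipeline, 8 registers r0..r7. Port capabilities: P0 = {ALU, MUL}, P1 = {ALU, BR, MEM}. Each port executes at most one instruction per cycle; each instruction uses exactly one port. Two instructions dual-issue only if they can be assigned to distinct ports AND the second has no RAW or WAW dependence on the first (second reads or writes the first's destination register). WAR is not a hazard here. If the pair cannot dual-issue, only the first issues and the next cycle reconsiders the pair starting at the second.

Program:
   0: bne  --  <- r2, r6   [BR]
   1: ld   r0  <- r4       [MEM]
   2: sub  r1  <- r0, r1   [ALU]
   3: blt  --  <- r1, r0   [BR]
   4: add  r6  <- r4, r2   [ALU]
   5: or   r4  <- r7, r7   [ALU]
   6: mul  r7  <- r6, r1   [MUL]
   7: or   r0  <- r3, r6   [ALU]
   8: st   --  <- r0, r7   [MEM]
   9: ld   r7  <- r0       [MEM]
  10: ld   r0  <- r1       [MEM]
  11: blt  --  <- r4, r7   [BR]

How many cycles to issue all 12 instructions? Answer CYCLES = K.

  cy0 -> i0 (bne) no-port BR/MEM
  cy1 -> i1 (ld) RAW r0
  cy2 -> i2 (sub) RAW r1
  cy3 -> i3/i4 (blt+add) 2-wide
  cy4 -> i5/i6 (or+mul) 2-wide
  cy5 -> i7 (or) RAW r0
  cy6 -> i8 (st) no-port MEM/MEM
  cy7 -> i9 (ld) no-port MEM/MEM
  cy8 -> i10 (ld) no-port MEM/BR
  cy9 -> i11 (blt) tail

CYCLES = 10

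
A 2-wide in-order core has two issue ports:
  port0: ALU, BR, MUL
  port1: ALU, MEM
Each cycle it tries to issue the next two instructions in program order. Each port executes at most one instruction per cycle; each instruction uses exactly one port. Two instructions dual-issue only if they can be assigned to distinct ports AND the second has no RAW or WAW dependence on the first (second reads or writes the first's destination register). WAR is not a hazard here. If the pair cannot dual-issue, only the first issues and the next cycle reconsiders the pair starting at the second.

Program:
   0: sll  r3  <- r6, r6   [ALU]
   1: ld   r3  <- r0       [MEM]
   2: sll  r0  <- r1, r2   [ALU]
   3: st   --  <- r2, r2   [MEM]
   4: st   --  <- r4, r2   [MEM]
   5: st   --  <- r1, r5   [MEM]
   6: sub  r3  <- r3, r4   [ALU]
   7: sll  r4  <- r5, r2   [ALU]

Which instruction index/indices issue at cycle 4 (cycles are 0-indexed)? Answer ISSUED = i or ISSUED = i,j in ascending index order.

ISSUED = 5,6

  cy0 -> i0 (sll.ALU) WAW r3
  cy1 -> i1&i2 (ld.MEM;sll.ALU) pair
  cy2 -> i3 (st.MEM) no-port MEM/MEM
  cy3 -> i4 (st.MEM) no-port MEM/MEM
  cy4 -> i5&i6 (st.MEM;sub.ALU) pair
  cy5 -> i7 (sll.ALU) tail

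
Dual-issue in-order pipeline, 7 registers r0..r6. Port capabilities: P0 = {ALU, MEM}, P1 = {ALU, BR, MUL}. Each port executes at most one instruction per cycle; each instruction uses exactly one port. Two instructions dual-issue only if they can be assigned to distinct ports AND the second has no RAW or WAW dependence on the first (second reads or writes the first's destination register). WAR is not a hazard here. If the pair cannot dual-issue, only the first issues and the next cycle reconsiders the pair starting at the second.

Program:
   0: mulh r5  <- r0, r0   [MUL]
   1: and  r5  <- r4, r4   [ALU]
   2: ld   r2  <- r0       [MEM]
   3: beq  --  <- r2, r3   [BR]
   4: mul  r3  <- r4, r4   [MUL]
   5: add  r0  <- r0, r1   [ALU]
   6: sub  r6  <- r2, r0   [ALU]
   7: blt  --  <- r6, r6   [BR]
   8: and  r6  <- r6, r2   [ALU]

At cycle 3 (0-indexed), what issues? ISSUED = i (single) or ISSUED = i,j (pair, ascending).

  cy0 -> i0 (mulh.MUL) WAW r5
  cy1 -> i1+i2 (and.ALU+ld.MEM) 2-wide
  cy2 -> i3 (beq.BR) no-port BR/MUL
  cy3 -> i4+i5 (mul.MUL+add.ALU) 2-wide
  cy4 -> i6 (sub.ALU) RAW r6
  cy5 -> i7+i8 (blt.BR+and.ALU) 2-wide

ISSUED = 4,5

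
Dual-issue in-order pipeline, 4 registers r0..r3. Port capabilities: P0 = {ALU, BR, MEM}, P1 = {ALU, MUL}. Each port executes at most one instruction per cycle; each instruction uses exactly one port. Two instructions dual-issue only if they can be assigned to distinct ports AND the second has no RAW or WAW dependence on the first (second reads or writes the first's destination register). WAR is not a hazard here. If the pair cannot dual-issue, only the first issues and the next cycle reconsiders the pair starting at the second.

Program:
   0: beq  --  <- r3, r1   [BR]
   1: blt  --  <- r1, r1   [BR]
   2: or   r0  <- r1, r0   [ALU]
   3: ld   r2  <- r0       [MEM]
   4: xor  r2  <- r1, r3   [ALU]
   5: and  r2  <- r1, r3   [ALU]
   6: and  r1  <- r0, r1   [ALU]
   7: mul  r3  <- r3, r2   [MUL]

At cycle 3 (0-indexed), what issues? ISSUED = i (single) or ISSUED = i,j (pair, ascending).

#0 head=0: beq.BR i0 no-port BR/BR
#1 head=1: blt.BR;or.ALU i1+i2 dual
#2 head=3: ld.MEM i3 WAW r2
#3 head=4: xor.ALU i4 WAW r2
#4 head=5: and.ALU;and.ALU i5+i6 dual
#5 head=7: mul.MUL i7 tail

ISSUED = 4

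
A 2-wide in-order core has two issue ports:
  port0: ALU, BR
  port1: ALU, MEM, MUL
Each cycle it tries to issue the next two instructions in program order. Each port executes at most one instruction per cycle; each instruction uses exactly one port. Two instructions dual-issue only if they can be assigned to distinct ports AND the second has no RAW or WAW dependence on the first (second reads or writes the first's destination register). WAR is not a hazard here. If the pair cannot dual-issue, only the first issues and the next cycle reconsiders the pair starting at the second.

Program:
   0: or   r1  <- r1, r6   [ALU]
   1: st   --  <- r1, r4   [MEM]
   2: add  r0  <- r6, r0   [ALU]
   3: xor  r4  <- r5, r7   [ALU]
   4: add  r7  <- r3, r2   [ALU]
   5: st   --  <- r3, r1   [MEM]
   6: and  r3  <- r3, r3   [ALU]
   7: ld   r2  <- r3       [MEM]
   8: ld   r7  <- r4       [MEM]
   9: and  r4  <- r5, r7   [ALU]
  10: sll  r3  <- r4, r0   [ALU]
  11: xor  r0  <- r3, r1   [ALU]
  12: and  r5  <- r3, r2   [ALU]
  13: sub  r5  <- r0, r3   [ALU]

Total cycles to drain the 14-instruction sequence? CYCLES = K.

  cy0 -> i0 (or.ALU) RAW r1
  cy1 -> i1/i2 (st.MEM+add.ALU) dual
  cy2 -> i3/i4 (xor.ALU+add.ALU) dual
  cy3 -> i5/i6 (st.MEM+and.ALU) dual
  cy4 -> i7 (ld.MEM) no-port MEM/MEM
  cy5 -> i8 (ld.MEM) RAW r7
  cy6 -> i9 (and.ALU) RAW r4
  cy7 -> i10 (sll.ALU) RAW r3
  cy8 -> i11/i12 (xor.ALU+and.ALU) dual
  cy9 -> i13 (sub.ALU) tail

CYCLES = 10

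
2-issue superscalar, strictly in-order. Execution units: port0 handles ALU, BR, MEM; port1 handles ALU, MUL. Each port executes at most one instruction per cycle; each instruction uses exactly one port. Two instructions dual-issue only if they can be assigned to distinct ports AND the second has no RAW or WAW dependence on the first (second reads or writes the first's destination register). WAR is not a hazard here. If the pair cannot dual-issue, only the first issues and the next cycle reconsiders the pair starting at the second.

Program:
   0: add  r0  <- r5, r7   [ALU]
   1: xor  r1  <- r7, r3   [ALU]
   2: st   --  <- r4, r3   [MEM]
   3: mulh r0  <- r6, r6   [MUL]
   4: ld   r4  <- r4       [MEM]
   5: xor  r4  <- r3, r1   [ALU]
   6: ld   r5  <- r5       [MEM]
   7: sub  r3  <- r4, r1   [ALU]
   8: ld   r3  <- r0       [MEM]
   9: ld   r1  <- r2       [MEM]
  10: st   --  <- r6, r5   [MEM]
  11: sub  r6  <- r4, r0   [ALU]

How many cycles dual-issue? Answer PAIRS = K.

c0: i0&i1 add;xor  2-wide
c1: i2&i3 st;mulh  2-wide
c2: i4 ld  WAW r4
c3: i5&i6 xor;ld  2-wide
c4: i7 sub  WAW r3
c5: i8 ld  no-port MEM/MEM
c6: i9 ld  no-port MEM/MEM
c7: i10&i11 st;sub  2-wide

PAIRS = 4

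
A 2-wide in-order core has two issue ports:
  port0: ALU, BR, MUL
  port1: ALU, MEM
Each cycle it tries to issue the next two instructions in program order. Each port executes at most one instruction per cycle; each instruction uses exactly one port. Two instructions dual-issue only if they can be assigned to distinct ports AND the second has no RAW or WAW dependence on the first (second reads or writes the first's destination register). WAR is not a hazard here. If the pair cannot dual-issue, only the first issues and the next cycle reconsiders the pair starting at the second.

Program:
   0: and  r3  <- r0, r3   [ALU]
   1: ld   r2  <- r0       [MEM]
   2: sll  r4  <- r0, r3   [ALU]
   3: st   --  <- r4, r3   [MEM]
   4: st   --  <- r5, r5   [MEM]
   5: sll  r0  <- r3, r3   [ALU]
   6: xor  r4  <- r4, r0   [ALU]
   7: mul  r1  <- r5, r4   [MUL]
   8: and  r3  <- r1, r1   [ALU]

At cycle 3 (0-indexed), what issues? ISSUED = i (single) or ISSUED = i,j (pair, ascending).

ISSUED = 4,5

#0 head=0: and;ld i0/i1 pair
#1 head=2: sll i2 RAW r4
#2 head=3: st i3 no-port MEM/MEM
#3 head=4: st;sll i4/i5 pair
#4 head=6: xor i6 RAW r4
#5 head=7: mul i7 RAW r1
#6 head=8: and i8 tail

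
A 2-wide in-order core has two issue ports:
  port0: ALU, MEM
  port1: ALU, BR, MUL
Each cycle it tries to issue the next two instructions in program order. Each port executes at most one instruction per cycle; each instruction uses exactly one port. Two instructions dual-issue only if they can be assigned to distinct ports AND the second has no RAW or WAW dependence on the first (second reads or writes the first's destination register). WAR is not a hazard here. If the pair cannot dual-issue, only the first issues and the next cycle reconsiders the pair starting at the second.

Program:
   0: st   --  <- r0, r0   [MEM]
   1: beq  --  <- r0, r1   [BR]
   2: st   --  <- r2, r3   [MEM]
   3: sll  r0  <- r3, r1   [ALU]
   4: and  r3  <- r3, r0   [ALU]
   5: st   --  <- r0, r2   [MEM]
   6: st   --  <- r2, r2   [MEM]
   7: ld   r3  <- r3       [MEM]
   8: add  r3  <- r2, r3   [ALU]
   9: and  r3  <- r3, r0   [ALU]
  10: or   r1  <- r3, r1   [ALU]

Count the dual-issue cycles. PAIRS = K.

  cy0 -> i0,i1 (st beq) pair
  cy1 -> i2,i3 (st sll) pair
  cy2 -> i4,i5 (and st) pair
  cy3 -> i6 (st) no-port MEM/MEM
  cy4 -> i7 (ld) RAW+WAW r3
  cy5 -> i8 (add) RAW+WAW r3
  cy6 -> i9 (and) RAW r3
  cy7 -> i10 (or) tail

PAIRS = 3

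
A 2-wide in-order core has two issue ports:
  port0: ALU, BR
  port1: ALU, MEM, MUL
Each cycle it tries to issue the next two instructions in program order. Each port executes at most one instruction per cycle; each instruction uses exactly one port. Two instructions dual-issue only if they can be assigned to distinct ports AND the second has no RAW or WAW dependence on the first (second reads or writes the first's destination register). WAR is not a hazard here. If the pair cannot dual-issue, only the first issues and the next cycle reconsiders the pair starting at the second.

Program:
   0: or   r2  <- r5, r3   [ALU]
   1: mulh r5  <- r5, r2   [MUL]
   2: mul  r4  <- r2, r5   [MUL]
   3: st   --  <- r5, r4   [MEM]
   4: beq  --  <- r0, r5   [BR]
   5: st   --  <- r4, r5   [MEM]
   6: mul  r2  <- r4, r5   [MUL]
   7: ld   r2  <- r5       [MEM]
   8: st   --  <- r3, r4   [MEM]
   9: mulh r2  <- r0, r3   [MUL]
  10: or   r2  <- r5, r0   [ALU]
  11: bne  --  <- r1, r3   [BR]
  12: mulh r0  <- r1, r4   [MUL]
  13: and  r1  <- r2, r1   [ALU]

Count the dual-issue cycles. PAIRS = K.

[0] i0  or.ALU  -- RAW r2
[1] i1  mulh.MUL  -- no-port MUL/MUL
[2] i2  mul.MUL  -- no-port MUL/MEM
[3] i3+i4  st.MEM+beq.BR  -- dual
[4] i5  st.MEM  -- no-port MEM/MUL
[5] i6  mul.MUL  -- no-port MUL/MEM
[6] i7  ld.MEM  -- no-port MEM/MEM
[7] i8  st.MEM  -- no-port MEM/MUL
[8] i9  mulh.MUL  -- WAW r2
[9] i10+i11  or.ALU+bne.BR  -- dual
[10] i12+i13  mulh.MUL+and.ALU  -- dual

PAIRS = 3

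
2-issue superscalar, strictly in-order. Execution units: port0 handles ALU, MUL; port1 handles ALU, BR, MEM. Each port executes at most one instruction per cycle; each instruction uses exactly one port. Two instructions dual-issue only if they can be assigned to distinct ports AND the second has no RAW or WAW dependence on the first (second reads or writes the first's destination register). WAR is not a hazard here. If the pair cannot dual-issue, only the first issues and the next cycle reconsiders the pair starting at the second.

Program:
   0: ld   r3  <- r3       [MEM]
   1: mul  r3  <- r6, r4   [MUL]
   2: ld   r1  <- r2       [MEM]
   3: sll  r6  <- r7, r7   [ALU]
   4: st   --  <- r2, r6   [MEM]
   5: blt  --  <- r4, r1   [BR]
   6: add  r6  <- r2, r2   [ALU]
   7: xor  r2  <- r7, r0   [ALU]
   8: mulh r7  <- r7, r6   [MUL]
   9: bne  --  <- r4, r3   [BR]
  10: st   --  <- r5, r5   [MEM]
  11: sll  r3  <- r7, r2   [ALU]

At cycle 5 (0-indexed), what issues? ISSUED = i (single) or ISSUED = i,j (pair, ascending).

0. ld.MEM @i0  | WAW r3
1. mul.MUL ld.MEM @i1,i2  | dual
2. sll.ALU @i3  | RAW r6
3. st.MEM @i4  | no-port MEM/BR
4. blt.BR add.ALU @i5,i6  | dual
5. xor.ALU mulh.MUL @i7,i8  | dual
6. bne.BR @i9  | no-port BR/MEM
7. st.MEM sll.ALU @i10,i11  | dual

ISSUED = 7,8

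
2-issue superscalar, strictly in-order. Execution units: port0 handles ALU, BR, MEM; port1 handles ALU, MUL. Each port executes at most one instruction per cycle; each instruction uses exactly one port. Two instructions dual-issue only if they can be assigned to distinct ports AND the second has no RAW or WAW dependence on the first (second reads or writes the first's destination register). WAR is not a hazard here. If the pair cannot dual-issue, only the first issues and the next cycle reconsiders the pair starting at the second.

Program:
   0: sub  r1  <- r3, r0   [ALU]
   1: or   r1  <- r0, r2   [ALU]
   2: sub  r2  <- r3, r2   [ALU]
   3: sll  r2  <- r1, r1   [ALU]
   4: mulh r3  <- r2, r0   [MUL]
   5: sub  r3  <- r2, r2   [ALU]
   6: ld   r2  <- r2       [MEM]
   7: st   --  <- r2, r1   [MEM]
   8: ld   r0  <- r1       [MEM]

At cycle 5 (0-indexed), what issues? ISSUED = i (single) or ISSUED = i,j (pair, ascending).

#0 head=0: sub i0 WAW r1
#1 head=1: or;sub i1&i2 dual
#2 head=3: sll i3 RAW r2
#3 head=4: mulh i4 WAW r3
#4 head=5: sub;ld i5&i6 dual
#5 head=7: st i7 no-port MEM/MEM
#6 head=8: ld i8 tail

ISSUED = 7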